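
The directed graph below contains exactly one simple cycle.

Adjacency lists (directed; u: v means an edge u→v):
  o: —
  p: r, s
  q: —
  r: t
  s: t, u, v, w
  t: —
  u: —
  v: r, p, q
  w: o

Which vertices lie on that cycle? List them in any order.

p, s, v

DFS with gray/black marking from s:
s gray
  t gray
  t black
  u gray
  u black
  v gray
    r gray
      r→t: t black — skip
    r black
    p gray
      p→r: r black — skip
      p→s: s is gray → back edge
Back edge closes the cycle s → v → p → s; its vertices are {p, s, v}.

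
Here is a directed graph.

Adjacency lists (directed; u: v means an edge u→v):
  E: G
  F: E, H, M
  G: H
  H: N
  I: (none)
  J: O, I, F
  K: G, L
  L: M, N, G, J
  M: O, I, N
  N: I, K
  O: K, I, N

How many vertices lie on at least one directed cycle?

A vertex is on a directed cycle iff it belongs to a strongly connected component of size ≥ 2 (or has a self-loop).
The vertices on cycles are {E, F, G, H, J, K, L, M, N, O} — 10 in total.

10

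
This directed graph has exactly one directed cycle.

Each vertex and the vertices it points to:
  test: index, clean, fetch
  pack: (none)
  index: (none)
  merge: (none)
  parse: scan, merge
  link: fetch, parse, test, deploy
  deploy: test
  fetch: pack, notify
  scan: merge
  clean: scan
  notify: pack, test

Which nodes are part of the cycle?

DFS with gray/black marking from test:
test gray
  index gray
  index black
  clean gray
    scan gray
      merge gray
      merge black
    scan black
  clean black
  fetch gray
    pack gray
    pack black
    notify gray
      notify→pack: pack black — skip
      notify→test: test is gray → back edge
Back edge closes the cycle test → fetch → notify → test; its vertices are {test, fetch, notify}.

test, fetch, notify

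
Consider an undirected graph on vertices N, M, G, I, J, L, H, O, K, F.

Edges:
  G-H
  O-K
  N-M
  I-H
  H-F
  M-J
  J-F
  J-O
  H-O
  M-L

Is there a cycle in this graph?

DFS, tracking each vertex's parent; an edge to a visited non-parent vertex closes a cycle.
Start from F:
visit F (parent –)
  visit J (parent F)
    visit M (parent J)
      visit L (parent M)
        L–M: parent, skip
      M–J: parent, skip
      visit N (parent M)
        N–M: parent, skip
    visit O (parent J)
      visit K (parent O)
        K–O: parent, skip
      O–J: parent, skip
      visit H (parent O)
        H–F: F visited and ≠ parent → cycle
Cycle: F – J – O – H – F.

Yes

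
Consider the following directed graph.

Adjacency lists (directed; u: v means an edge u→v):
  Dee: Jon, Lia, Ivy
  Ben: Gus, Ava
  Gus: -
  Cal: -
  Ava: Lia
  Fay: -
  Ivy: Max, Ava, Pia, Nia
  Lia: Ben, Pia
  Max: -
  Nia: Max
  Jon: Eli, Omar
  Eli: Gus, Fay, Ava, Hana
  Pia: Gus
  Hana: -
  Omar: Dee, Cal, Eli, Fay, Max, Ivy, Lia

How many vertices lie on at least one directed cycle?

6

A vertex is on a directed cycle iff it belongs to a strongly connected component of size ≥ 2 (or has a self-loop).
The vertices on cycles are {Ava, Ben, Dee, Jon, Lia, Omar} — 6 in total.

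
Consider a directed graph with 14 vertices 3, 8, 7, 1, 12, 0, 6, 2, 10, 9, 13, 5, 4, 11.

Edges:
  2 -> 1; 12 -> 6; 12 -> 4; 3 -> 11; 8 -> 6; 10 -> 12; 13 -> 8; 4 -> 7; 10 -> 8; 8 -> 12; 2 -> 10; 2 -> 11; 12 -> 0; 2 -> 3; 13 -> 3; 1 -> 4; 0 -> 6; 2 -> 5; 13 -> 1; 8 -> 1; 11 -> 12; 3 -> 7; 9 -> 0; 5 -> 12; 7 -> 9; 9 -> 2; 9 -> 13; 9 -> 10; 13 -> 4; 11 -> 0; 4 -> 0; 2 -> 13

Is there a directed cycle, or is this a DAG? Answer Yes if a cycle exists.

Yes

DFS with white/gray/black marking, starting from 4:
4 gray
  0 gray
    6 gray
    6 black
  0 black
  7 gray
    9 gray
      13 gray
        13→4: 4 is gray → back edge
Back edge found, so a cycle exists: 4 → 7 → 9 → 13 → 4.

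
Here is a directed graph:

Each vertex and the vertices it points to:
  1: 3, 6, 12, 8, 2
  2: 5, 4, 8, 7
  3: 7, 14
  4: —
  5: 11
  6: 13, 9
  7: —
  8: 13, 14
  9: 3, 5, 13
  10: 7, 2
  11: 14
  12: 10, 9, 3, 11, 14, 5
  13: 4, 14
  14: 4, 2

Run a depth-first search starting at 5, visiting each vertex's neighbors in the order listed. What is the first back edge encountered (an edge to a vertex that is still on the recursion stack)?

DFS from 5 (visiting each vertex's neighbors in the order listed); mark gray on enter, black on exit:
5 gray
  11 gray
    14 gray
      4 gray
      4 black
      2 gray
        2→5: 5 is gray → back edge
First back edge: 2 → 5.

2→5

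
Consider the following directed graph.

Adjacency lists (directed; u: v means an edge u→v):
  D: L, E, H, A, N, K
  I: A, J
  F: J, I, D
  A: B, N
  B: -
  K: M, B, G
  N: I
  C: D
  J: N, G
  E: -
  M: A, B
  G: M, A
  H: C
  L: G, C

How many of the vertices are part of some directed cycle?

10

A vertex is on a directed cycle iff it belongs to a strongly connected component of size ≥ 2 (or has a self-loop).
The vertices on cycles are {A, C, D, G, H, I, J, L, M, N} — 10 in total.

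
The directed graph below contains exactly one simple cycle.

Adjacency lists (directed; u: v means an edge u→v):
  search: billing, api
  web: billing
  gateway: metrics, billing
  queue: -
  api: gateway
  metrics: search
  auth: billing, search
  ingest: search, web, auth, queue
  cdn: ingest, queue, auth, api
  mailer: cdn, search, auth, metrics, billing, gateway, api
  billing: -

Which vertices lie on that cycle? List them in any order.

api, search, gateway, metrics

DFS with gray/black marking from api:
api gray
  gateway gray
    metrics gray
      search gray
        billing gray
        billing black
        search→api: api is gray → back edge
Back edge closes the cycle api → gateway → metrics → search → api; its vertices are {api, search, gateway, metrics}.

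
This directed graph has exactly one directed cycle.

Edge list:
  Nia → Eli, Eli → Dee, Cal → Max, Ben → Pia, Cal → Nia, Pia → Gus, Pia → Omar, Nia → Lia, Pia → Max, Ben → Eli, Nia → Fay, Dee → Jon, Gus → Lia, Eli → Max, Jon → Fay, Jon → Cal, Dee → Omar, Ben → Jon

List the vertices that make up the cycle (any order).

Cal, Dee, Eli, Jon, Nia

DFS with gray/black marking from Eli:
Eli gray
  Dee gray
    Jon gray
      Cal gray
        Nia gray
          Lia gray
          Lia black
          Nia→Eli: Eli is gray → back edge
Back edge closes the cycle Eli → Dee → Jon → Cal → Nia → Eli; its vertices are {Cal, Dee, Eli, Jon, Nia}.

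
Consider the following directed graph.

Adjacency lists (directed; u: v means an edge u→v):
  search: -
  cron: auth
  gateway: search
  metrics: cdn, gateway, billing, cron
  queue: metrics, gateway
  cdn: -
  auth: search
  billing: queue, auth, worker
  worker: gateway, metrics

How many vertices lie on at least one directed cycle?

A vertex is on a directed cycle iff it belongs to a strongly connected component of size ≥ 2 (or has a self-loop).
The vertices on cycles are {queue, worker, billing, metrics} — 4 in total.

4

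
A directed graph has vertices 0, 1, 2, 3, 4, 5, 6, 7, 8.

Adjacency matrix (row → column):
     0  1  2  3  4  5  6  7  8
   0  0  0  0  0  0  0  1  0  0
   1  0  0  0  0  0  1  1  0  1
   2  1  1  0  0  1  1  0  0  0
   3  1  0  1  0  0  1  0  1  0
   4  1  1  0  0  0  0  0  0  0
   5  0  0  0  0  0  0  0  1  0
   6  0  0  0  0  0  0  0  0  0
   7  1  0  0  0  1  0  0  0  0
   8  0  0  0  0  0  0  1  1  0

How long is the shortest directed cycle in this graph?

For each vertex v, BFS finds the shortest path from v back to v.
The shortest such closed walk is 5 → 7 → 4 → 1 → 5, length 4.

4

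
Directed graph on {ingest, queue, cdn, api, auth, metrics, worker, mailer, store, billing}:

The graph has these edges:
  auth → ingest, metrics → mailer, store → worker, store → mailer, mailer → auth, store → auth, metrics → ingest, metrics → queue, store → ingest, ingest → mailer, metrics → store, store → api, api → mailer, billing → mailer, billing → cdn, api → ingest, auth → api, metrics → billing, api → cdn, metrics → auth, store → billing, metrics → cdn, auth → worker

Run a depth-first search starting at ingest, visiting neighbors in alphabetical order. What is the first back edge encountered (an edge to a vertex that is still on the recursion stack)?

api→ingest

DFS from ingest (visiting neighbors in alphabetical order); mark gray on enter, black on exit:
ingest gray
  mailer gray
    auth gray
      api gray
        cdn gray
        cdn black
        api→ingest: ingest is gray → back edge
First back edge: api → ingest.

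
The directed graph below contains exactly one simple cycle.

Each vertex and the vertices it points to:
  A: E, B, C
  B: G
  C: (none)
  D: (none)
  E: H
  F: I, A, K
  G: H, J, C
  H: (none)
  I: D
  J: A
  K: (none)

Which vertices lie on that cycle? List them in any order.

DFS with gray/black marking from A:
A gray
  E gray
    H gray
    H black
  E black
  B gray
    G gray
      G→H: H black — skip
      J gray
        J→A: A is gray → back edge
Back edge closes the cycle A → B → G → J → A; its vertices are {A, B, G, J}.

A, B, G, J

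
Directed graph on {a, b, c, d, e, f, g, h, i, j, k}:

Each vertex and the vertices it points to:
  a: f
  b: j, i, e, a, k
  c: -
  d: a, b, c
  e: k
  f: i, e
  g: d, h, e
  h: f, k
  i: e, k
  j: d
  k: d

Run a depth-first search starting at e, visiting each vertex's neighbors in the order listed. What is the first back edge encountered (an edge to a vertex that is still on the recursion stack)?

i→e

DFS from e (visiting each vertex's neighbors in the order listed); mark gray on enter, black on exit:
e gray
  k gray
    d gray
      a gray
        f gray
          i gray
            i→e: e is gray → back edge
First back edge: i → e.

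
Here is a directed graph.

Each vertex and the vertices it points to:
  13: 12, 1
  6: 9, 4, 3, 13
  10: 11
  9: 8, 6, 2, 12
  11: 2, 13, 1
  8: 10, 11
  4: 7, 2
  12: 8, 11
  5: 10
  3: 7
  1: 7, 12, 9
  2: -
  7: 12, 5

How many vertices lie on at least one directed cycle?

12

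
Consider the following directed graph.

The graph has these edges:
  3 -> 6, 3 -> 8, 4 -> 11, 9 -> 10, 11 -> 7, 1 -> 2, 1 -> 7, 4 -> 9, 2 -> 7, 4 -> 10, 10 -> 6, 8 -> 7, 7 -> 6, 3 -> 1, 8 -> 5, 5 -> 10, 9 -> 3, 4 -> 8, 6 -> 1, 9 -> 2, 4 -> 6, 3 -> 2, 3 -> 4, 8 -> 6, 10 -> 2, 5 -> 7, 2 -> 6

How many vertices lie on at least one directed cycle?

A vertex is on a directed cycle iff it belongs to a strongly connected component of size ≥ 2 (or has a self-loop).
The vertices on cycles are {1, 2, 3, 4, 6, 7, 9} — 7 in total.

7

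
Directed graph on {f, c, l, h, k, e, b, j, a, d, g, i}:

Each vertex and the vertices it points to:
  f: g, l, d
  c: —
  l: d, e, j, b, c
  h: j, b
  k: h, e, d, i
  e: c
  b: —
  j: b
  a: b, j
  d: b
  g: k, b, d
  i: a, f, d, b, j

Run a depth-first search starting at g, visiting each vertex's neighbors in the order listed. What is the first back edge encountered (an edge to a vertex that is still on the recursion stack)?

DFS from g (visiting each vertex's neighbors in the order listed); mark gray on enter, black on exit:
g gray
  k gray
    h gray
      j gray
        b gray
        b black
      j black
      h→b: b black — skip
    h black
    e gray
      c gray
      c black
    e black
    d gray
      d→b: b black — skip
    d black
    i gray
      a gray
        a→b: b black — skip
        a→j: j black — skip
      a black
      f gray
        f→g: g is gray → back edge
First back edge: f → g.

f→g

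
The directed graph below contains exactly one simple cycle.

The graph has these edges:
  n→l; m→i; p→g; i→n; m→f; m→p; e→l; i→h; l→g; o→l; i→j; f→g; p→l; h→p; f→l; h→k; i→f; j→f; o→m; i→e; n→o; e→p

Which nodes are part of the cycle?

DFS with gray/black marking from m:
m gray
  f gray
    g gray
    g black
    l gray
      l→g: g black — skip
    l black
  f black
  p gray
    p→g: g black — skip
    p→l: l black — skip
  p black
  i gray
    e gray
      e→p: p black — skip
      e→l: l black — skip
    e black
    i→f: f black — skip
    n gray
      o gray
        o→l: l black — skip
        o→m: m is gray → back edge
Back edge closes the cycle m → i → n → o → m; its vertices are {i, m, n, o}.

i, m, n, o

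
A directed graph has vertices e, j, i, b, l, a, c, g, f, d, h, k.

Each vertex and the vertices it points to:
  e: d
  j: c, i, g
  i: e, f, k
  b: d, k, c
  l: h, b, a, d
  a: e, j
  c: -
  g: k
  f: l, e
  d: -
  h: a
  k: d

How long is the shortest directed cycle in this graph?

For each vertex v, BFS finds the shortest path from v back to v.
The shortest such closed walk is f → l → a → j → i → f, length 5.

5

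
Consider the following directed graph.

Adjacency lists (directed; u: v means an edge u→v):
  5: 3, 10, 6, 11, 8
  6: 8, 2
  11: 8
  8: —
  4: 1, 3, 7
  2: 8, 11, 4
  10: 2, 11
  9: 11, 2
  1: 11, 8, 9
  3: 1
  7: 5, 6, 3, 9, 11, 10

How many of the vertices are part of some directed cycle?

A vertex is on a directed cycle iff it belongs to a strongly connected component of size ≥ 2 (or has a self-loop).
The vertices on cycles are {1, 2, 3, 4, 5, 6, 7, 9, 10} — 9 in total.

9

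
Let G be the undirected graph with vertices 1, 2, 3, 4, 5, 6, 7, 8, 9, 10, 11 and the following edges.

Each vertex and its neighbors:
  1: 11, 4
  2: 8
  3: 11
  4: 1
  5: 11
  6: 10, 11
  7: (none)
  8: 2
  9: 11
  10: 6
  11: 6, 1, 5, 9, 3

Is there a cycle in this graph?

No

DFS, tracking each vertex's parent; an edge to a visited non-parent vertex closes a cycle.
Start from 1:
visit 1 (parent –)
  visit 11 (parent 1)
    visit 6 (parent 11)
      visit 10 (parent 6)
        10–6: parent, skip
      6–11: parent, skip
    11–1: parent, skip
    visit 5 (parent 11)
      5–11: parent, skip
    visit 9 (parent 11)
      9–11: parent, skip
    visit 3 (parent 11)
      3–11: parent, skip
  visit 4 (parent 1)
    4–1: parent, skip
visit 2 (parent –)
  visit 8 (parent 2)
    8–2: parent, skip
visit 7 (parent –)
No non-parent visited neighbor found — the graph is a forest.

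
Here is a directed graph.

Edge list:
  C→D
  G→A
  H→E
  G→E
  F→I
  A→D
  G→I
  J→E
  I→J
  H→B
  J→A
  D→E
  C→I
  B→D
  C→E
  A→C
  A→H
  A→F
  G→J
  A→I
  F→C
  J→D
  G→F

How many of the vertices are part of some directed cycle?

A vertex is on a directed cycle iff it belongs to a strongly connected component of size ≥ 2 (or has a self-loop).
The vertices on cycles are {A, C, F, I, J} — 5 in total.

5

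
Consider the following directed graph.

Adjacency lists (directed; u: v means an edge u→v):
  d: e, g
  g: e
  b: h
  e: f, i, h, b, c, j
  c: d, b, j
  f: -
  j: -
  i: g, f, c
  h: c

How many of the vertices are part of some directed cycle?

7

A vertex is on a directed cycle iff it belongs to a strongly connected component of size ≥ 2 (or has a self-loop).
The vertices on cycles are {b, c, d, e, g, h, i} — 7 in total.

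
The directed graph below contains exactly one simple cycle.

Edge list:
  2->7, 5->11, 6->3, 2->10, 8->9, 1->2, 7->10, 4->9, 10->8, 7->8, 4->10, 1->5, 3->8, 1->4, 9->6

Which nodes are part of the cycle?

DFS with gray/black marking from 9:
9 gray
  6 gray
    3 gray
      8 gray
        8→9: 9 is gray → back edge
Back edge closes the cycle 9 → 6 → 3 → 8 → 9; its vertices are {3, 6, 8, 9}.

3, 6, 8, 9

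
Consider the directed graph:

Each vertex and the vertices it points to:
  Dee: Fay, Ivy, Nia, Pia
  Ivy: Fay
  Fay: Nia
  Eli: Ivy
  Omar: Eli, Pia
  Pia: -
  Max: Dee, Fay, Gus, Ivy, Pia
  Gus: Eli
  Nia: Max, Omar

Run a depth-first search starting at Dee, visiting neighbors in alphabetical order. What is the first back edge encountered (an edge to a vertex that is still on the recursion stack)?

Max->Dee

DFS from Dee (visiting neighbors in alphabetical order); mark gray on enter, black on exit:
Dee gray
  Fay gray
    Nia gray
      Max gray
        Max→Dee: Dee is gray → back edge
First back edge: Max → Dee.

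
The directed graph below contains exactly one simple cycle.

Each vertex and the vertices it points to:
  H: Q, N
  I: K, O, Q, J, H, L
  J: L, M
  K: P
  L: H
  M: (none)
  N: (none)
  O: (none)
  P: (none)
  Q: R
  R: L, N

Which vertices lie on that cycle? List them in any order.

H, L, Q, R

DFS with gray/black marking from H:
H gray
  Q gray
    R gray
      L gray
        L→H: H is gray → back edge
Back edge closes the cycle H → Q → R → L → H; its vertices are {H, L, Q, R}.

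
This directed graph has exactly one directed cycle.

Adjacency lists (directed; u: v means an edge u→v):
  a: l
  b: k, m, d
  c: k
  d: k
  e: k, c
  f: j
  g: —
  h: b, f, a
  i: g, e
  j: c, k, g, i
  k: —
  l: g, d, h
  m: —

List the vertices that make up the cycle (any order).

a, h, l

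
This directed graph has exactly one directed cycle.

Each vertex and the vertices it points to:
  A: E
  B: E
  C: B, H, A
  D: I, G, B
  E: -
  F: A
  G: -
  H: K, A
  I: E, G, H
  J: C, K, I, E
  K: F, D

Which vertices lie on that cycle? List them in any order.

DFS with gray/black marking from K:
K gray
  F gray
    A gray
      E gray
      E black
    A black
  F black
  D gray
    I gray
      I→E: E black — skip
      G gray
      G black
      H gray
        H→K: K is gray → back edge
Back edge closes the cycle K → D → I → H → K; its vertices are {D, H, I, K}.

D, H, I, K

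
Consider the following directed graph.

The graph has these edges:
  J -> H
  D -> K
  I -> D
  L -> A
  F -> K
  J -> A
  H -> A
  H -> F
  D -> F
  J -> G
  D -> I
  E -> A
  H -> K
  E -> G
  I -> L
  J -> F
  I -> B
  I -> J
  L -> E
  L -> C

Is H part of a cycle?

H lies on a cycle iff there is a path from H back to itself.
Exploring from H, it never reaches itself; equivalently, its strongly connected component is a singleton.

No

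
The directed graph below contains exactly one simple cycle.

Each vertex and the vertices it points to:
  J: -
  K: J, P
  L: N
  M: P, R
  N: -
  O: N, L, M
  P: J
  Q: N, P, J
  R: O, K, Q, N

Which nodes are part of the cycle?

M, O, R

DFS with gray/black marking from O:
O gray
  N gray
  N black
  L gray
    L→N: N black — skip
  L black
  M gray
    P gray
      J gray
      J black
    P black
    R gray
      R→O: O is gray → back edge
Back edge closes the cycle O → M → R → O; its vertices are {M, O, R}.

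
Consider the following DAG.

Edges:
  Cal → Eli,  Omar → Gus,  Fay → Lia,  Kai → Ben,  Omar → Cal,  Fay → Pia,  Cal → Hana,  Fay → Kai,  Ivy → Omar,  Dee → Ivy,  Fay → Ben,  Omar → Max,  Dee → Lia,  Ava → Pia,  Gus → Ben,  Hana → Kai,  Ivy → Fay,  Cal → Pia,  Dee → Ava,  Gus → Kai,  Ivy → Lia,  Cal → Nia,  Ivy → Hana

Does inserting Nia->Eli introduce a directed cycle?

No

Adding Nia→Eli creates a cycle iff Eli can already reach Nia.
Explore from Eli: no path reaches Nia. The graph stays acyclic.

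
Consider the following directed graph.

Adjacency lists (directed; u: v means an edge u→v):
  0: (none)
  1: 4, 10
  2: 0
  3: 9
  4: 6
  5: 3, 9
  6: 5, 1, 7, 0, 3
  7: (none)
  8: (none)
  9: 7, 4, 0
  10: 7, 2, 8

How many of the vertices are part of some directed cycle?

A vertex is on a directed cycle iff it belongs to a strongly connected component of size ≥ 2 (or has a self-loop).
The vertices on cycles are {1, 3, 4, 5, 6, 9} — 6 in total.

6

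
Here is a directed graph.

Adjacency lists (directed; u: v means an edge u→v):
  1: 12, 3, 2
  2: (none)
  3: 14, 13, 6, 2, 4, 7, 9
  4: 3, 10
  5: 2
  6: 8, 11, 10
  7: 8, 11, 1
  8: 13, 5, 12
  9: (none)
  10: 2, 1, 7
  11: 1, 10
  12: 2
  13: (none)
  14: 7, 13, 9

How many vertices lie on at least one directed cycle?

8

A vertex is on a directed cycle iff it belongs to a strongly connected component of size ≥ 2 (or has a self-loop).
The vertices on cycles are {1, 3, 4, 6, 7, 10, 11, 14} — 8 in total.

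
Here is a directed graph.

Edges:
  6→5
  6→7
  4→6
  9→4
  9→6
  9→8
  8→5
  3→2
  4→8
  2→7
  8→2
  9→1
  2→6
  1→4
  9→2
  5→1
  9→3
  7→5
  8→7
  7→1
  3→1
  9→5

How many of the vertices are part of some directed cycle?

7

A vertex is on a directed cycle iff it belongs to a strongly connected component of size ≥ 2 (or has a self-loop).
The vertices on cycles are {1, 2, 4, 5, 6, 7, 8} — 7 in total.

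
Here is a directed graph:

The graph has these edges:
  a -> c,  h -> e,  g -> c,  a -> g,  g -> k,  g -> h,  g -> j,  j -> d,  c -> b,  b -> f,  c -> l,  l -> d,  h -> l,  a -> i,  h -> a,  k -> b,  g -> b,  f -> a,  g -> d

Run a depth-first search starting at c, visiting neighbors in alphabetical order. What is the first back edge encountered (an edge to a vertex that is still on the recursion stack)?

DFS from c (visiting neighbors in alphabetical order); mark gray on enter, black on exit:
c gray
  b gray
    f gray
      a gray
        a→c: c is gray → back edge
First back edge: a → c.

a→c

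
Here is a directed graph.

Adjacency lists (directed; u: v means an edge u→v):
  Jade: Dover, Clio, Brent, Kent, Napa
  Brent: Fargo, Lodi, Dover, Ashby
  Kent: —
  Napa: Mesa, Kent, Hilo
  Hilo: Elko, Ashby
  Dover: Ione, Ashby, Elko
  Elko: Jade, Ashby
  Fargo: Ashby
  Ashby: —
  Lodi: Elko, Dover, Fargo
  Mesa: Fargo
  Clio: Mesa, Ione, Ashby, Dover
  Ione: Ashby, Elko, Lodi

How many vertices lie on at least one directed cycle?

9

A vertex is on a directed cycle iff it belongs to a strongly connected component of size ≥ 2 (or has a self-loop).
The vertices on cycles are {Clio, Elko, Hilo, Ione, Jade, Lodi, Napa, Brent, Dover} — 9 in total.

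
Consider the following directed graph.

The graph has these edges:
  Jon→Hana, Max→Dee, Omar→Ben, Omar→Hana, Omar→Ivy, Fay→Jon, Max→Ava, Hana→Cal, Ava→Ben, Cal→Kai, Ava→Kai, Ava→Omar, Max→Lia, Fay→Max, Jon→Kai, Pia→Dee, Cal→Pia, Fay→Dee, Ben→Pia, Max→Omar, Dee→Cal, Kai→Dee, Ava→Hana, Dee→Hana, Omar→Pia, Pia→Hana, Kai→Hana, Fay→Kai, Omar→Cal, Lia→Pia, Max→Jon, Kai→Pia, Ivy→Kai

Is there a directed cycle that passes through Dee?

Dee is on a cycle iff Dee can reach itself via ≥1 edge.
Dee → Cal → Kai → Dee — yes.

Yes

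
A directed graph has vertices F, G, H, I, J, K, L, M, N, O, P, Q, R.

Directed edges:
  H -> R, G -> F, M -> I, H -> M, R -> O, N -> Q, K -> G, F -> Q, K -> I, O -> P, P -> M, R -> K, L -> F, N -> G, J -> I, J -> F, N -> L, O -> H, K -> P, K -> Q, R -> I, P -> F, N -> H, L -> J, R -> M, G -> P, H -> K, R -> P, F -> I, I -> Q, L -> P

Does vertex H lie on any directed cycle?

H is on a cycle iff H can reach itself via ≥1 edge.
H → R → O → H — yes.

Yes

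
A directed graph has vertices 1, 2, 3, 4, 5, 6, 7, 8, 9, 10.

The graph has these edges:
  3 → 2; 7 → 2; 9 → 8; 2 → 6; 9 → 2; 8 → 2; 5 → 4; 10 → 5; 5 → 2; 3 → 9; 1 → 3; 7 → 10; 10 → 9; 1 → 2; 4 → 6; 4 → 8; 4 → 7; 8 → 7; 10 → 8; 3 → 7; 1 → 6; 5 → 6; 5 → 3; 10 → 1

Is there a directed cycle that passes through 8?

Yes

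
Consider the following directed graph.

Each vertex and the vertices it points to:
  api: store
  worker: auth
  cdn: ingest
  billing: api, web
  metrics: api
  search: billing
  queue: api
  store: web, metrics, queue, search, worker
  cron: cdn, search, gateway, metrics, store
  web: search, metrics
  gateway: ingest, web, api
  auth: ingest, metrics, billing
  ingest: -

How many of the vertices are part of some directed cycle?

9

A vertex is on a directed cycle iff it belongs to a strongly connected component of size ≥ 2 (or has a self-loop).
The vertices on cycles are {api, web, auth, queue, store, search, worker, billing, metrics} — 9 in total.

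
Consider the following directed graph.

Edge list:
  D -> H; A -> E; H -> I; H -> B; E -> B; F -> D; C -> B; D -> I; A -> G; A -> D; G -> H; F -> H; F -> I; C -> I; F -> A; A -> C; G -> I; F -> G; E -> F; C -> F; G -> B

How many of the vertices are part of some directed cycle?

4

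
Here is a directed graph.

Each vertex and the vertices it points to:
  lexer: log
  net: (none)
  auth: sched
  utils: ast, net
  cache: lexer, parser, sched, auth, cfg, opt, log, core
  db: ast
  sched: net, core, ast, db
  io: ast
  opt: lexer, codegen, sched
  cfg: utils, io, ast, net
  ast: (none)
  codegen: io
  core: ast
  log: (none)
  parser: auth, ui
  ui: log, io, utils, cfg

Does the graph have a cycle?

DFS with white/gray/black marking, starting from cfg:
cfg gray
  utils gray
    ast gray
    ast black
    net gray
    net black
  utils black
  io gray
    io→ast: ast black — skip
  io black
  cfg→ast: ast black — skip
  cfg→net: net black — skip
cfg black
lexer gray
  log gray
  log black
lexer black
auth gray
  sched gray
    sched→net: net black — skip
    core gray
      core→ast: ast black — skip
    core black
    sched→ast: ast black — skip
    db gray
      db→ast: ast black — skip
    db black
  sched black
auth black
cache gray
  cache→lexer: lexer black — skip
  parser gray
    parser→auth: auth black — skip
    ui gray
      ui→log: log black — skip
      ui→io: io black — skip
      ui→utils: utils black — skip
      ui→cfg: cfg black — skip
    ui black
  parser black
  cache→sched: sched black — skip
  cache→auth: auth black — skip
  cache→cfg: cfg black — skip
  opt gray
    opt→lexer: lexer black — skip
    codegen gray
      codegen→io: io black — skip
    codegen black
    opt→sched: sched black — skip
  opt black
  cache→log: log black — skip
  cache→core: core black — skip
cache black
Every edge goes to a white or black vertex — no back edge, so the graph is acyclic.

No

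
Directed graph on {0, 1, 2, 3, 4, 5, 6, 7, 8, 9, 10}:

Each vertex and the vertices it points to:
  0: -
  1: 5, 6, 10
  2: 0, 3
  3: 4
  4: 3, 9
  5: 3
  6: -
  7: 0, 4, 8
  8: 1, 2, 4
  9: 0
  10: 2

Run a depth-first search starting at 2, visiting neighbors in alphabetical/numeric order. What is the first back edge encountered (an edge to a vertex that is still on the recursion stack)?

DFS from 2 (visiting neighbors in alphabetical/numeric order); mark gray on enter, black on exit:
2 gray
  0 gray
  0 black
  3 gray
    4 gray
      4→3: 3 is gray → back edge
First back edge: 4 → 3.

4->3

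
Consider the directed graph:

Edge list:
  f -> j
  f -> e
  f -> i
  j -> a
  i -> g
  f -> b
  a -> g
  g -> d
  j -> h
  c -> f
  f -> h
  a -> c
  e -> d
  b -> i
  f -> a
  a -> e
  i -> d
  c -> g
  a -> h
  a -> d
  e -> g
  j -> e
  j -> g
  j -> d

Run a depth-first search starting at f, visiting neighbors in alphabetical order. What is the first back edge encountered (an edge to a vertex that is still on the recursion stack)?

DFS from f (visiting neighbors in alphabetical order); mark gray on enter, black on exit:
f gray
  a gray
    c gray
      c→f: f is gray → back edge
First back edge: c → f.

c→f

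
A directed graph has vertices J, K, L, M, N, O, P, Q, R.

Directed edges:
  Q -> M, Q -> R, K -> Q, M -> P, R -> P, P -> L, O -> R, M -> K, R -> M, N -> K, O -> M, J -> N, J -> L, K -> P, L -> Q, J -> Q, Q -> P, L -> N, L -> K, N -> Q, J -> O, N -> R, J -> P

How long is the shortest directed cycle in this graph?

3

For each vertex v, BFS finds the shortest path from v back to v.
The shortest such closed walk is L → K → P → L, length 3.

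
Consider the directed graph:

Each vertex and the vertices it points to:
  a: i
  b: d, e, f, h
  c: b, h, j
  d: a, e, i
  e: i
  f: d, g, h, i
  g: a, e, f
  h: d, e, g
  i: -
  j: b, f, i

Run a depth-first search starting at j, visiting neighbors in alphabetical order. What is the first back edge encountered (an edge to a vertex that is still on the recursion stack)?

DFS from j (visiting neighbors in alphabetical order); mark gray on enter, black on exit:
j gray
  b gray
    d gray
      a gray
        i gray
        i black
      a black
      e gray
        e→i: i black — skip
      e black
      d→i: i black — skip
    d black
    b→e: e black — skip
    f gray
      f→d: d black — skip
      g gray
        g→a: a black — skip
        g→e: e black — skip
        g→f: f is gray → back edge
First back edge: g → f.

g->f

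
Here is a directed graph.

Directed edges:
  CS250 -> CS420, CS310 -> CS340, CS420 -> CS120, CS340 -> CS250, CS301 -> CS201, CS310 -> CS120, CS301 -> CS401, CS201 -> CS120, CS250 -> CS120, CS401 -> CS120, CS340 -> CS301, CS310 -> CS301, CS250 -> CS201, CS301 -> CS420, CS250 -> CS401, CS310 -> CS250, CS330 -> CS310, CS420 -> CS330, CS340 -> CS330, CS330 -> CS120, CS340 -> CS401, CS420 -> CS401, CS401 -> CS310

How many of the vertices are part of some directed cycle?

7

A vertex is on a directed cycle iff it belongs to a strongly connected component of size ≥ 2 (or has a self-loop).
The vertices on cycles are {CS250, CS301, CS310, CS330, CS340, CS401, CS420} — 7 in total.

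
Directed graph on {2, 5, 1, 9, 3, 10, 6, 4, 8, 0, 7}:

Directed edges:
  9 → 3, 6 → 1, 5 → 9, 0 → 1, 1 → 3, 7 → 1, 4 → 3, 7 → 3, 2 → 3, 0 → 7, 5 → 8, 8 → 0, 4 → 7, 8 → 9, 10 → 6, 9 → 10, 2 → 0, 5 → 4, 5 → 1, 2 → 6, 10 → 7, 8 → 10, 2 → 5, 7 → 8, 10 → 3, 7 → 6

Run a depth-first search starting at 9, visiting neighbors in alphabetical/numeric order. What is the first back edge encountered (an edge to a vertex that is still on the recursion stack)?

0→7

DFS from 9 (visiting neighbors in alphabetical/numeric order); mark gray on enter, black on exit:
9 gray
  3 gray
  3 black
  10 gray
    10→3: 3 black — skip
    6 gray
      1 gray
        1→3: 3 black — skip
      1 black
    6 black
    7 gray
      7→1: 1 black — skip
      7→3: 3 black — skip
      7→6: 6 black — skip
      8 gray
        0 gray
          0→1: 1 black — skip
          0→7: 7 is gray → back edge
First back edge: 0 → 7.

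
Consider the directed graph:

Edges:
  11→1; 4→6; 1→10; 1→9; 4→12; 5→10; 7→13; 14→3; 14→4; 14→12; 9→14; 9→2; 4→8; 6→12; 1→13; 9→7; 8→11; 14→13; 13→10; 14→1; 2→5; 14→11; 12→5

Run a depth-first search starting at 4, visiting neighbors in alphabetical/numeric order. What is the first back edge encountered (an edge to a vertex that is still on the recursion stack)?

14->1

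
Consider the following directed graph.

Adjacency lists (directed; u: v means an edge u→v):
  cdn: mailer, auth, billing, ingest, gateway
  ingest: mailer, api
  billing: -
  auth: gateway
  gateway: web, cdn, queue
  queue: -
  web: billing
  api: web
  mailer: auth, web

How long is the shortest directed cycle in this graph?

2

For each vertex v, BFS finds the shortest path from v back to v.
The shortest such closed walk is cdn → gateway → cdn, length 2.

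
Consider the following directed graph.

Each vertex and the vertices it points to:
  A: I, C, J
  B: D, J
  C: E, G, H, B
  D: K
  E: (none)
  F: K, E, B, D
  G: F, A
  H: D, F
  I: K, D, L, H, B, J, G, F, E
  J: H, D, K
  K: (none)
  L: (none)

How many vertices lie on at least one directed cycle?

A vertex is on a directed cycle iff it belongs to a strongly connected component of size ≥ 2 (or has a self-loop).
The vertices on cycles are {A, B, C, F, G, H, I, J} — 8 in total.

8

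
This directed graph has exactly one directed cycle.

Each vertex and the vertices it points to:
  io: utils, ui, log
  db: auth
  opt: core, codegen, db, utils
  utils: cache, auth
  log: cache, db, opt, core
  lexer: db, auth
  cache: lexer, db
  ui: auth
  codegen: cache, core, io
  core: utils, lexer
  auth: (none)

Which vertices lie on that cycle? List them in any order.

io, log, opt, codegen

DFS with gray/black marking from log:
log gray
  cache gray
    lexer gray
      db gray
        auth gray
        auth black
      db black
      lexer→auth: auth black — skip
    lexer black
    cache→db: db black — skip
  cache black
  log→db: db black — skip
  opt gray
    core gray
      utils gray
        utils→cache: cache black — skip
        utils→auth: auth black — skip
      utils black
      core→lexer: lexer black — skip
    core black
    codegen gray
      codegen→cache: cache black — skip
      codegen→core: core black — skip
      io gray
        io→utils: utils black — skip
        ui gray
          ui→auth: auth black — skip
        ui black
        io→log: log is gray → back edge
Back edge closes the cycle log → opt → codegen → io → log; its vertices are {io, log, opt, codegen}.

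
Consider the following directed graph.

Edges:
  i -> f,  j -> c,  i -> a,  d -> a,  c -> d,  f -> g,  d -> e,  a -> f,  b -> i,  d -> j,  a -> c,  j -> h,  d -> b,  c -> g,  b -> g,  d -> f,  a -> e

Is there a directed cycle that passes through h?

No

h lies on a cycle iff there is a path from h back to itself.
Exploring from h, it never reaches itself; equivalently, its strongly connected component is a singleton.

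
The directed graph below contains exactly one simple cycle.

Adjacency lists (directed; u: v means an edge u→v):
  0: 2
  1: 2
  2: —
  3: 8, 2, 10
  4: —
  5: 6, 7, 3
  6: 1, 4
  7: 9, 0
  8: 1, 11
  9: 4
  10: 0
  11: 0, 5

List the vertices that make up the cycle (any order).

DFS with gray/black marking from 5:
5 gray
  6 gray
    1 gray
      2 gray
      2 black
    1 black
    4 gray
    4 black
  6 black
  7 gray
    9 gray
      9→4: 4 black — skip
    9 black
    0 gray
      0→2: 2 black — skip
    0 black
  7 black
  3 gray
    8 gray
      8→1: 1 black — skip
      11 gray
        11→0: 0 black — skip
        11→5: 5 is gray → back edge
Back edge closes the cycle 5 → 3 → 8 → 11 → 5; its vertices are {3, 5, 8, 11}.

3, 5, 8, 11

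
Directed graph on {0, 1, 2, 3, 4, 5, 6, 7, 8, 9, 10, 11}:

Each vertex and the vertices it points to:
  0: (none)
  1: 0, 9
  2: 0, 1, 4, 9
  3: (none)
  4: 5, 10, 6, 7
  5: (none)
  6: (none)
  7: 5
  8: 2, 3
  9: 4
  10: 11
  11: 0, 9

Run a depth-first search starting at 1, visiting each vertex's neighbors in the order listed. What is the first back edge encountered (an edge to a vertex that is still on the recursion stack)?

DFS from 1 (visiting each vertex's neighbors in the order listed); mark gray on enter, black on exit:
1 gray
  0 gray
  0 black
  9 gray
    4 gray
      5 gray
      5 black
      10 gray
        11 gray
          11→0: 0 black — skip
          11→9: 9 is gray → back edge
First back edge: 11 → 9.

11→9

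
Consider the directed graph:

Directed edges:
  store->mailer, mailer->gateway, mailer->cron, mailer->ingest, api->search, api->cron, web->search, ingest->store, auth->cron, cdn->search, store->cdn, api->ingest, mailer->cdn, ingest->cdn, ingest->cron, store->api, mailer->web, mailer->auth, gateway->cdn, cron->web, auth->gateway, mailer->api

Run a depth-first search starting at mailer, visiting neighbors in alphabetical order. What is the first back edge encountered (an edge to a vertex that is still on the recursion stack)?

store->api

DFS from mailer (visiting neighbors in alphabetical order); mark gray on enter, black on exit:
mailer gray
  api gray
    cron gray
      web gray
        search gray
        search black
      web black
    cron black
    ingest gray
      cdn gray
        cdn→search: search black — skip
      cdn black
      ingest→cron: cron black — skip
      store gray
        store→api: api is gray → back edge
First back edge: store → api.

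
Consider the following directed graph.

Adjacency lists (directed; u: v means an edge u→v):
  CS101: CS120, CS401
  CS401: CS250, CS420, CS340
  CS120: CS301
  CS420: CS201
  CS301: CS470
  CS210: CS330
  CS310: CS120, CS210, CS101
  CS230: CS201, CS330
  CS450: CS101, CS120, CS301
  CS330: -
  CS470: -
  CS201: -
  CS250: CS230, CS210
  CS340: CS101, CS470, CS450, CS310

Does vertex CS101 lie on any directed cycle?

Yes

CS101 is on a cycle iff CS101 can reach itself via ≥1 edge.
CS101 → CS401 → CS340 → CS101 — yes.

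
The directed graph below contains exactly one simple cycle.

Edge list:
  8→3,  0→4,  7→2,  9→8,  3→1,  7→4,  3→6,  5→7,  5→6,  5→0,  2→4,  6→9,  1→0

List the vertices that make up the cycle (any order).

3, 6, 8, 9

DFS with gray/black marking from 6:
6 gray
  9 gray
    8 gray
      3 gray
        1 gray
          0 gray
            4 gray
            4 black
          0 black
        1 black
        3→6: 6 is gray → back edge
Back edge closes the cycle 6 → 9 → 8 → 3 → 6; its vertices are {3, 6, 8, 9}.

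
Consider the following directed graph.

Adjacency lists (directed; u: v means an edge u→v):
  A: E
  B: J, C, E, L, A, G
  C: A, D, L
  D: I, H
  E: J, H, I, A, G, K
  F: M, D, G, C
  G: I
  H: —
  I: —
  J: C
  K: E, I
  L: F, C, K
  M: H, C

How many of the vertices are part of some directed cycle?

8

A vertex is on a directed cycle iff it belongs to a strongly connected component of size ≥ 2 (or has a self-loop).
The vertices on cycles are {A, C, E, F, J, K, L, M} — 8 in total.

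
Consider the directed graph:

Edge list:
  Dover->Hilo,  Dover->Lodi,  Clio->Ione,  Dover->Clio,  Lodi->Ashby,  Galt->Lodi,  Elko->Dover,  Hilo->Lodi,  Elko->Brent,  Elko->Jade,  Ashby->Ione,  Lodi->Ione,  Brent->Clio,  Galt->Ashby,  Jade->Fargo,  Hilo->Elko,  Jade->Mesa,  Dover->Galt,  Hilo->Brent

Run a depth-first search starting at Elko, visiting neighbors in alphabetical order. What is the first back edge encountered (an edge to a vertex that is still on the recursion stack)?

DFS from Elko (visiting neighbors in alphabetical order); mark gray on enter, black on exit:
Elko gray
  Brent gray
    Clio gray
      Ione gray
      Ione black
    Clio black
  Brent black
  Dover gray
    Dover→Clio: Clio black — skip
    Galt gray
      Ashby gray
        Ashby→Ione: Ione black — skip
      Ashby black
      Lodi gray
        Lodi→Ashby: Ashby black — skip
        Lodi→Ione: Ione black — skip
      Lodi black
    Galt black
    Hilo gray
      Hilo→Brent: Brent black — skip
      Hilo→Elko: Elko is gray → back edge
First back edge: Hilo → Elko.

Hilo->Elko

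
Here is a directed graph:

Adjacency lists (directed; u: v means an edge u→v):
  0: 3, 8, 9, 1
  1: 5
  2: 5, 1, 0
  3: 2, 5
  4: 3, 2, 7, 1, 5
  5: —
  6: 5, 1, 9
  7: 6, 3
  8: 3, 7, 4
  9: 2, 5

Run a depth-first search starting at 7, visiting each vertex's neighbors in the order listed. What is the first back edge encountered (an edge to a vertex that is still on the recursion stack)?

DFS from 7 (visiting each vertex's neighbors in the order listed); mark gray on enter, black on exit:
7 gray
  6 gray
    5 gray
    5 black
    1 gray
      1→5: 5 black — skip
    1 black
    9 gray
      2 gray
        2→5: 5 black — skip
        2→1: 1 black — skip
        0 gray
          3 gray
            3→2: 2 is gray → back edge
First back edge: 3 → 2.

3→2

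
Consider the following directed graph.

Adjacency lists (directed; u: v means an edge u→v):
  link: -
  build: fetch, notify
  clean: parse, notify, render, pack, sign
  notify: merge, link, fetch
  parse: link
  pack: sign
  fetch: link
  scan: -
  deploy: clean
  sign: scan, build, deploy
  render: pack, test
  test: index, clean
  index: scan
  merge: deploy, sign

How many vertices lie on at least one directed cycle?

9

A vertex is on a directed cycle iff it belongs to a strongly connected component of size ≥ 2 (or has a self-loop).
The vertices on cycles are {pack, sign, test, build, clean, merge, deploy, notify, render} — 9 in total.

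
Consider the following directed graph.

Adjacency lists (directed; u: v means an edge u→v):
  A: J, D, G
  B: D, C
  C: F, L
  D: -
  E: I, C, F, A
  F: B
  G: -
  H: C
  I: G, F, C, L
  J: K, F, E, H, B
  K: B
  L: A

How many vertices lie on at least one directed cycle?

A vertex is on a directed cycle iff it belongs to a strongly connected component of size ≥ 2 (or has a self-loop).
The vertices on cycles are {A, B, C, E, F, H, I, J, K, L} — 10 in total.

10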